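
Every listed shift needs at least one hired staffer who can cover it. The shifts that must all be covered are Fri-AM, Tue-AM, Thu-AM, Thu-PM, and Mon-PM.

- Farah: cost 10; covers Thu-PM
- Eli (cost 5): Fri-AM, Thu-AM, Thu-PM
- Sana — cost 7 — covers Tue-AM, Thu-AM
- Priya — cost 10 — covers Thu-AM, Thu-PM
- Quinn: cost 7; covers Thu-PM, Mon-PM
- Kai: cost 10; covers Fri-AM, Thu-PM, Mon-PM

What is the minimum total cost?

This is an integer covering problem.
Choose Sana and Kai: together they cover Fri-AM, Tue-AM, Thu-AM, Thu-PM, Mon-PM — every shift.
Total cost: 7 + 10 = 17.

17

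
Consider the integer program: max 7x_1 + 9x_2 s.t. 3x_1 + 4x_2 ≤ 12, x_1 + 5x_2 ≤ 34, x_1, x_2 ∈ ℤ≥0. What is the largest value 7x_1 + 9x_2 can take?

28

(x_1,x_2)=(4,0): 3·4+4·0=12≤12, 1·4+5·0=4≤34, objective 28.
(x_1,x_2)=(3,0): 3·3+4·0=9≤12, 1·3+5·0=3≤34, objective 21.
No feasible integer point exceeds 28.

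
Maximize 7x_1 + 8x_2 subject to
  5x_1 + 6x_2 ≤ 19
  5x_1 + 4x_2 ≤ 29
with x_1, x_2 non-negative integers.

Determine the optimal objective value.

24

(x_1,x_2)=(0,3): 5·0+6·3=18≤19, 5·0+4·3=12≤29, objective 24.
(x_1,x_2)=(1,2): 5·1+6·2=17≤19, 5·1+4·2=13≤29, objective 23.
(x_1,x_2)=(2,1): 5·2+6·1=16≤19, 5·2+4·1=14≤29, objective 22.
Maximum is 24 at (x_1,x_2)=(0,3).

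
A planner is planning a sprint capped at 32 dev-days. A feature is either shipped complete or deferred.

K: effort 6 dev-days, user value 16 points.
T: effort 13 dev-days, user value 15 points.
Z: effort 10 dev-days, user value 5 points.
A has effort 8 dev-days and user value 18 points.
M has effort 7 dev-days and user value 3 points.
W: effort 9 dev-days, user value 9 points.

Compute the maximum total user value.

49

This is a 0-1 knapsack instance.
Take K, T, and A: effort 6 + 13 + 8 = 27 ≤ 32, user value 16 + 15 + 18 = 49.
No other feasible combination does better.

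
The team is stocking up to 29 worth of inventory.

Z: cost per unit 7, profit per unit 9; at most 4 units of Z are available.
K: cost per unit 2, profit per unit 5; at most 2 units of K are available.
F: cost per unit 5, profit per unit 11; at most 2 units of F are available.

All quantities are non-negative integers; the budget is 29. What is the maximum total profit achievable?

This is a bounded integer knapsack.
2×Z, 2×K, and 2×F: cost 28 ≤ 29, profit 2·9 + 2·5 + 2·11 = 50.
2×Z, 1×K, and 2×F: cost 26 ≤ 29, profit 2·9 + 1·5 + 2·11 = 45.
Best is 50.

50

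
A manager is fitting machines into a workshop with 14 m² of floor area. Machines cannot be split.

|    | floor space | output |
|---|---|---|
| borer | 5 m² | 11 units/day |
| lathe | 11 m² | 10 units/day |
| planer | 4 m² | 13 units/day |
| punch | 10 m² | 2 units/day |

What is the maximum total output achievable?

24

Allowing fractional choices, the relaxed optimum would be about 28.5, but machines are indivisible.
planer + punch: floor space 4 + 10 = 14 ≤ 14, output 13 + 2 = 15.
borer + planer: floor space 5 + 4 = 9 ≤ 14, output 11 + 13 = 24.
Best is borer and planer with total output 24.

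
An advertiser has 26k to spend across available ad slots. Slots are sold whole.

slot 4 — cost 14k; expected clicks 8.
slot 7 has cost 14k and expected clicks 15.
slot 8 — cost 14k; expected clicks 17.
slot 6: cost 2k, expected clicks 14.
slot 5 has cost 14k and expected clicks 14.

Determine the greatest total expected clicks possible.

Allowing fractional choices, the relaxed optimum would be about 41.7, but ad slots are indivisible.
slot 8 + slot 6: cost 14 + 2 = 16 ≤ 26, expected clicks 17 + 14 = 31.
slot 6 + slot 5: cost 2 + 14 = 16 ≤ 26, expected clicks 14 + 14 = 28.
slot 7 + slot 6: cost 14 + 2 = 16 ≤ 26, expected clicks 15 + 14 = 29.
Best is slot 8 and slot 6 with total expected clicks 31.

31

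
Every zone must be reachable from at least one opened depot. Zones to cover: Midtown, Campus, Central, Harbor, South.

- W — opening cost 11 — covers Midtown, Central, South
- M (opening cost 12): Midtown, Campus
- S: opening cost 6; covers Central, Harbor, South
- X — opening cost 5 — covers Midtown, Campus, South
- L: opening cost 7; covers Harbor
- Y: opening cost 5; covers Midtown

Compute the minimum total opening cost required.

Choose S and X: together they cover Midtown, Campus, Central, Harbor, South — every zone.
Total opening cost: 6 + 5 = 11.
No cover costs less than 11.

11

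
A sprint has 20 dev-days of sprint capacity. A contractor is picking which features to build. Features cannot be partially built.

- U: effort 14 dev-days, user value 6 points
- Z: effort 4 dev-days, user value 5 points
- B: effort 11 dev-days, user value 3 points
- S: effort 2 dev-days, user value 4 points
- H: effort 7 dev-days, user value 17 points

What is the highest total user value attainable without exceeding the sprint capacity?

Allowing fractional choices, the relaxed optimum would be about 29.0, but features are indivisible.
B + S + H: effort 11 + 2 + 7 = 20 ≤ 20, user value 3 + 4 + 17 = 24.
Z + S + H: effort 4 + 2 + 7 = 13 ≤ 20, user value 5 + 4 + 17 = 26.
Best is Z, S, and H with total user value 26.

26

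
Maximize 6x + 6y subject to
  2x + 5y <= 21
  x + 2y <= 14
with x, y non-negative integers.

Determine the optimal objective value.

60

(x,y)=(10,0): 2·10+5·0=20≤21, 1·10+2·0=10≤14, objective 60.
(x,y)=(9,0): 2·9+5·0=18≤21, 1·9+2·0=9≤14, objective 54.
The best lattice point is (10,0), giving 60.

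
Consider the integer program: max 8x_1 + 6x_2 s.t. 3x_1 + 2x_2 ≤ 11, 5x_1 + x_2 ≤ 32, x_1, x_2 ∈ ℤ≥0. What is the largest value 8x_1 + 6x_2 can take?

32

(x_1,x_2)=(1,4) is feasible, giving 32.
(x_1,x_2)=(0,5) is feasible, giving 30.
The best lattice point is (1,4), giving 32.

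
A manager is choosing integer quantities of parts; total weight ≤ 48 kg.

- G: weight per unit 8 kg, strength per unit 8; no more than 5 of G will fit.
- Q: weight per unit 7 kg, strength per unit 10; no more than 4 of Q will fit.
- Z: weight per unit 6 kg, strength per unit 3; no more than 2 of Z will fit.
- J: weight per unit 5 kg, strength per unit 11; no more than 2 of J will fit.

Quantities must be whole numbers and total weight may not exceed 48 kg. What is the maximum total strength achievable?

70

J has the best ratio (11/5); taking only J gives at most 2×11 = 22 (stopped by the supply cap of 2).
Mixing does better — 1×G, 4×Q, and 2×J: weight 46 ≤ 48, strength 1·8 + 4·10 + 2·11 = 70.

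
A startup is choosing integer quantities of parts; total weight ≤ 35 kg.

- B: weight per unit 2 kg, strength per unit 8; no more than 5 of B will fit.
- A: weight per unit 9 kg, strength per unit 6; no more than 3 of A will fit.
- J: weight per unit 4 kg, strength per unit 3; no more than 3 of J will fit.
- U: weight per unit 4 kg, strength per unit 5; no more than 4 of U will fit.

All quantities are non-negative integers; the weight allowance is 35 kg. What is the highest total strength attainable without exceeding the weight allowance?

66

5×B, 1×A, and 4×U: weight 35 ≤ 35, strength 5·8 + 1·6 + 4·5 = 66.
5×B, 2×J, and 4×U: weight 34 ≤ 35, strength 5·8 + 2·3 + 4·5 = 66.
Best is 66.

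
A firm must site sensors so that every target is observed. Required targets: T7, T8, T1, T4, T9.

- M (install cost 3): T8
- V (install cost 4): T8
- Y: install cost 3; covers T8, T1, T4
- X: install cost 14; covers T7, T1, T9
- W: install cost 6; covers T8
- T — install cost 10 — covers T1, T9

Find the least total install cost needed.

17

This is a weighted set-cover instance.
Choose Y and X: together they cover T7, T8, T1, T4, T9 — every target.
Total install cost: 3 + 14 = 17.
No cover costs less than 17.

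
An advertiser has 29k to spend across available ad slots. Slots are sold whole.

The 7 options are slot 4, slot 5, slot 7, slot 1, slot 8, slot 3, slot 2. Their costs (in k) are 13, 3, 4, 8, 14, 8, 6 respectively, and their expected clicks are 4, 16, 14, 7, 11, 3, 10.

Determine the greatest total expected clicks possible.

51

This is a 0-1 knapsack instance.
Allowing fractional choices, the relaxed optimum would be about 53.3, but ad slots are indivisible.
slot 5 + slot 7 + slot 1 + slot 8: cost 3 + 4 + 8 + 14 = 29 ≤ 29, expected clicks 16 + 14 + 7 + 11 = 48.
slot 5 + slot 7 + slot 8 + slot 2: cost 3 + 4 + 14 + 6 = 27 ≤ 29, expected clicks 16 + 14 + 11 + 10 = 51.
slot 5 + slot 7 + slot 1 + slot 3 + slot 2: cost 3 + 4 + 8 + 8 + 6 = 29 ≤ 29, expected clicks 16 + 14 + 7 + 3 + 10 = 50.
Best is slot 5, slot 7, slot 8, and slot 2 with total expected clicks 51.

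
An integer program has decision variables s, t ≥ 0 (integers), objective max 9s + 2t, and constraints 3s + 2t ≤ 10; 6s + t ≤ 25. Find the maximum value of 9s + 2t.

27

The continuous relaxation peaks at (3.33, 0) with value 30.00; rounding to a feasible lattice point costs some objective.
(s,t)=(3,0): 3·3+2·0=9≤10, 6·3+1·0=18≤25, objective 27.
(s,t)=(2,1): 3·2+2·1=8≤10, 6·2+1·1=13≤25, objective 20.
(s,t)=(2,0): 3·2+2·0=6≤10, 6·2+1·0=12≤25, objective 18.
No feasible integer point exceeds 27.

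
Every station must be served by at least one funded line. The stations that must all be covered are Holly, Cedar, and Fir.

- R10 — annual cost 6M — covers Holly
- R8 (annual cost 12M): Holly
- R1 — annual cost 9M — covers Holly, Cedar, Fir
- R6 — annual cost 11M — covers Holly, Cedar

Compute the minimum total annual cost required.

R1 alone covers Holly, Cedar, Fir — every station.
Total annual cost: 9.
No cover costs less than 9.

9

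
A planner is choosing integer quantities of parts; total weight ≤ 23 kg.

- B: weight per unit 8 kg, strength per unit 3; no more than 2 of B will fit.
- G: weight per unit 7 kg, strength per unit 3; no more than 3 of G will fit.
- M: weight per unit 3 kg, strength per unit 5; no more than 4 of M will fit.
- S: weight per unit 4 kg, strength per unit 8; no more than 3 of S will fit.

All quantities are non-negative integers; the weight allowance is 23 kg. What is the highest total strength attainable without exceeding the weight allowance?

S has the best ratio (8/4); taking only S gives at most 3×8 = 24 (stopped by the supply cap of 3).
Mixing does better — 3×M and 3×S: weight 21 ≤ 23, strength 3·5 + 3·8 = 39.

39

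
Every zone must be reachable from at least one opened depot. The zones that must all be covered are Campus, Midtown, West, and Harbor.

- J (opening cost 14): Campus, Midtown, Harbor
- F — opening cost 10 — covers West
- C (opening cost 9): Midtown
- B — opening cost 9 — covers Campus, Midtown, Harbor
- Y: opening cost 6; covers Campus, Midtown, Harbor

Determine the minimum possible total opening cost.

Choose F and Y: together they cover Campus, Midtown, West, Harbor — every zone.
Total opening cost: 10 + 6 = 16.
No cover costs less than 16.

16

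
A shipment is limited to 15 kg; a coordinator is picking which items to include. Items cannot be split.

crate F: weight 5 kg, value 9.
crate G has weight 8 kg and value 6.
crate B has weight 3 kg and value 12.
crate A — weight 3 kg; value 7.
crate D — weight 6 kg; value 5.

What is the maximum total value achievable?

Treat it as a binary knapsack problem.
crate F + crate B + crate A: weight 5 + 3 + 3 = 11 ≤ 15, value 9 + 12 + 7 = 28.
crate G + crate B + crate A: weight 8 + 3 + 3 = 14 ≤ 15, value 6 + 12 + 7 = 25.
crate F + crate B + crate D: weight 5 + 3 + 6 = 14 ≤ 15, value 9 + 12 + 5 = 26.
Best is crate F, crate B, and crate A with total value 28.

28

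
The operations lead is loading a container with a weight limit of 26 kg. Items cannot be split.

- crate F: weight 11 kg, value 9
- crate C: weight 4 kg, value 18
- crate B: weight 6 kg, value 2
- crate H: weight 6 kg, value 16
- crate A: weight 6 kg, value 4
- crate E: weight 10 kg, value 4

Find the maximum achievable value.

43

Allowing fractional choices, the relaxed optimum would be about 46.3, but items are indivisible.
crate C + crate B + crate H + crate A: weight 4 + 6 + 6 + 6 = 22 ≤ 26, value 18 + 2 + 16 + 4 = 40.
crate C + crate H + crate A + crate E: weight 4 + 6 + 6 + 10 = 26 ≤ 26, value 18 + 16 + 4 + 4 = 42.
crate F + crate C + crate H: weight 11 + 4 + 6 = 21 ≤ 26, value 9 + 18 + 16 = 43.
Best is crate F, crate C, and crate H with total value 43.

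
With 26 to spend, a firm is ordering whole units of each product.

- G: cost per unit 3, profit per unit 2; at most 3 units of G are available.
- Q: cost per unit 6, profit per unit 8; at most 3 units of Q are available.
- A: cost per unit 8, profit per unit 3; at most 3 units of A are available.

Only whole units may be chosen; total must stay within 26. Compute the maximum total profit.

2×G and 3×Q: cost 24 ≤ 26, profit 2·2 + 3·8 = 28.
3×Q and 1×A: cost 26 ≤ 26, profit 3·8 + 1·3 = 27.
Best is 28.

28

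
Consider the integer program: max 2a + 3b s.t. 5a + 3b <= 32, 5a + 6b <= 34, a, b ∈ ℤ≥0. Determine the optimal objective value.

Relaxing integrality, the LP optimum is 17.00 at (a,b) = (0, 5.67), which is not an integer point.
(a,b)=(2,4): 5·2+3·4=22≤32, 5·2+6·4=34≤34, objective 16.
(a,b)=(3,3): 5·3+3·3=24≤32, 5·3+6·3=33≤34, objective 15.
(a,b)=(0,5): 5·0+3·5=15≤32, 5·0+6·5=30≤34, objective 15.
No feasible integer point exceeds 16.

16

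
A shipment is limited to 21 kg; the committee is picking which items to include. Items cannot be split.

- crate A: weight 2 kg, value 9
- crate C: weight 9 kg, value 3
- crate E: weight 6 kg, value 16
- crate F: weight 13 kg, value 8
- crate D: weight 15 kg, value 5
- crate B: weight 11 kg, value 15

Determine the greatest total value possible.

40

Take crate A, crate E, and crate B: weight 2 + 6 + 11 = 19 ≤ 21, value 9 + 16 + 15 = 40.
No other feasible combination does better.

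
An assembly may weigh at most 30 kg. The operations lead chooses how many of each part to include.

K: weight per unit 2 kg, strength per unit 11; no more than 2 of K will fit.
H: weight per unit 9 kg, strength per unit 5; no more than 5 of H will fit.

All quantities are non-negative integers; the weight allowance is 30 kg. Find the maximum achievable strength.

32

2×K and 1×H: weight 13 ≤ 30, strength 2·11 + 1·5 = 27.
2×K and 2×H: weight 22 ≤ 30, strength 2·11 + 2·5 = 32.
Best is 32.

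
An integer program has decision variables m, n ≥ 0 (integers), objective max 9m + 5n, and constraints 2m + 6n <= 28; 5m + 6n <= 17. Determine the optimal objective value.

The continuous relaxation peaks at (3.4, 0) with value 30.60; rounding to a feasible lattice point costs some objective.
(m,n)=(3,0): 2·3+6·0=6≤28, 5·3+6·0=15≤17, objective 27.
(m,n)=(2,1): 2·2+6·1=10≤28, 5·2+6·1=16≤17, objective 23.
(m,n)=(2,0): 2·2+6·0=4≤28, 5·2+6·0=10≤17, objective 18.
Maximum is 27 at (m,n)=(3,0).

27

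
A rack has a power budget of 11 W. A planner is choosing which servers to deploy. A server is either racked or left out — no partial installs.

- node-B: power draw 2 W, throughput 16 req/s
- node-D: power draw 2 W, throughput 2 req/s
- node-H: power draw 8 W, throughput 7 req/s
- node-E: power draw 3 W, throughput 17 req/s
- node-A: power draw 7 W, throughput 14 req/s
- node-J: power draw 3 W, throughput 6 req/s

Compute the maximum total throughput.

41

node-B + node-E + node-J: power draw 2 + 3 + 3 = 8 ≤ 11, throughput 16 + 17 + 6 = 39.
node-B + node-D + node-E + node-J: power draw 2 + 2 + 3 + 3 = 10 ≤ 11, throughput 16 + 2 + 17 + 6 = 41.
node-B + node-D + node-E: power draw 2 + 2 + 3 = 7 ≤ 11, throughput 16 + 2 + 17 = 35.
Best is node-B, node-D, node-E, and node-J with total throughput 41.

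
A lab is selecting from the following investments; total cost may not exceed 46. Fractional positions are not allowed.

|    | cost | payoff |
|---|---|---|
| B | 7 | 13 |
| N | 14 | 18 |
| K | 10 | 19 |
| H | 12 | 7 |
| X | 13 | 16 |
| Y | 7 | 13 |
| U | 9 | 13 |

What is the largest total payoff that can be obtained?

B + N + K + X: cost 7 + 14 + 10 + 13 = 44 ≤ 46, payoff 13 + 18 + 19 + 16 = 66.
B + K + X + Y + U: cost 7 + 10 + 13 + 7 + 9 = 46 ≤ 46, payoff 13 + 19 + 16 + 13 + 13 = 74.
Best is B, K, X, Y, and U with total payoff 74.

74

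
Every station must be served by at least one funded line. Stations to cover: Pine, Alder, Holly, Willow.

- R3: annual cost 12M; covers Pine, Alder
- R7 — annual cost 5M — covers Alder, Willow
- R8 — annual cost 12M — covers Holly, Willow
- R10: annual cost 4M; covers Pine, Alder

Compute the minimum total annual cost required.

16

The greedy cost-per-new-station heuristic would pick R10, R7, and R8 for 21, but a cheaper cover exists.
Choose R8 and R10: together they cover Pine, Alder, Holly, Willow — every station.
Total annual cost: 12 + 4 = 16.
No cover costs less than 16.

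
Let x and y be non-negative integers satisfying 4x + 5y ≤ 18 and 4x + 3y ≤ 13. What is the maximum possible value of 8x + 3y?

The continuous relaxation peaks at (3.25, 0) with value 26.00; rounding to a feasible lattice point costs some objective.
(x,y)=(3,0): 4·3+5·0=12≤18, 4·3+3·0=12≤13, objective 24.
(x,y)=(2,1): 4·2+5·1=13≤18, 4·2+3·1=11≤13, objective 19.
Maximum is 24 at (x,y)=(3,0).

24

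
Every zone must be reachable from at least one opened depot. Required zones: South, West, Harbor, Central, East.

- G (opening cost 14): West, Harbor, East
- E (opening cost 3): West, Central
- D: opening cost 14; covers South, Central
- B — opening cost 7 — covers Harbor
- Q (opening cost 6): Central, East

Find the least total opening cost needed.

28

The greedy cost-per-new-zone heuristic would pick E, Q, B, and D for 30, but a cheaper cover exists.
Choose G and D: together they cover South, West, Harbor, Central, East — every zone.
Total opening cost: 14 + 14 = 28.
No cover costs less than 28.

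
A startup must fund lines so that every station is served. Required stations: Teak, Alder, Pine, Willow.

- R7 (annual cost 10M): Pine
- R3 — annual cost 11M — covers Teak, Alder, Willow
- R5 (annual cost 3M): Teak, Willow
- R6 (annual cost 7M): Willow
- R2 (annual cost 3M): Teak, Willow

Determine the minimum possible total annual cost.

21

The greedy cost-per-new-station heuristic would pick R5, R7, and R3 for 24, but a cheaper cover exists.
Choose R7 and R3: together they cover Teak, Alder, Pine, Willow — every station.
Total annual cost: 10 + 11 = 21.
No cover costs less than 21.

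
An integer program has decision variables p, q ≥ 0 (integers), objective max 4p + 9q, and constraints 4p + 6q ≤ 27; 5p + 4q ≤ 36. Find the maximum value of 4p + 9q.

36

The continuous relaxation peaks at (0, 4.5) with value 40.50; rounding to a feasible lattice point costs some objective.
(p,q)=(0,4): 4·0+6·4=24≤27, 5·0+4·4=16≤36, objective 36.
(p,q)=(1,3): 4·1+6·3=22≤27, 5·1+4·3=17≤36, objective 31.
Maximum is 36 at (p,q)=(0,4).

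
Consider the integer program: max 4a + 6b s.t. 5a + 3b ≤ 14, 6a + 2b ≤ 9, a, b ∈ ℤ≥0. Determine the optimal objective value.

24

(a,b)=(0,4): 5·0+3·4=12≤14, 6·0+2·4=8≤9, objective 24.
(a,b)=(0,3): 5·0+3·3=9≤14, 6·0+2·3=6≤9, objective 18.
Maximum is 24 at (a,b)=(0,4).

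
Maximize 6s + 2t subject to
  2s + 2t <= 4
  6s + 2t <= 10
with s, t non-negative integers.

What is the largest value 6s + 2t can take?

The continuous relaxation peaks at (1.67, 0) with value 10.00; rounding to a feasible lattice point costs some objective.
(s,t)=(1,1): 2·1+2·1=4≤4, 6·1+2·1=8≤10, objective 8.
(s,t)=(1,0): 2·1+2·0=2≤4, 6·1+2·0=6≤10, objective 6.
(s,t)=(0,2): 2·0+2·2=4≤4, 6·0+2·2=4≤10, objective 4.
The best lattice point is (1,1), giving 8.

8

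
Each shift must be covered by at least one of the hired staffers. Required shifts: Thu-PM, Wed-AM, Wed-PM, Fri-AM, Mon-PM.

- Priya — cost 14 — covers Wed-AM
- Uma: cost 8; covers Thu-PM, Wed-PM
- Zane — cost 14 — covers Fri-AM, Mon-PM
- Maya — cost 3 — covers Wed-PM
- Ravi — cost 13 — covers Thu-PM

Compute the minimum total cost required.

The greedy cost-per-new-shift heuristic would pick Maya, Zane, Uma, and Priya for 39, but a cheaper cover exists.
Choose Priya, Uma, and Zane: together they cover Thu-PM, Wed-AM, Wed-PM, Fri-AM, Mon-PM — every shift.
Total cost: 14 + 8 + 14 = 36.
No cover costs less than 36.

36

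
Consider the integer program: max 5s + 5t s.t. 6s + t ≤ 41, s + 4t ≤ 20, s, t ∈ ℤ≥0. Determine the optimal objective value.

(s,t)=(6,3): 6·6+1·3=39≤41, 1·6+4·3=18≤20, objective 45.
(s,t)=(5,3): 6·5+1·3=33≤41, 1·5+4·3=17≤20, objective 40.
(s,t)=(6,2): 6·6+1·2=38≤41, 1·6+4·2=14≤20, objective 40.
Maximum is 45 at (s,t)=(6,3).

45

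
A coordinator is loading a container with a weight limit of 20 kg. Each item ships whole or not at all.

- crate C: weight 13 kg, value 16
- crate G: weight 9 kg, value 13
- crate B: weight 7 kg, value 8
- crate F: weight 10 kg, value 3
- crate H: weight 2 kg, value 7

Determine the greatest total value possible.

crate C + crate B: weight 13 + 7 = 20 ≤ 20, value 16 + 8 = 24.
crate G + crate B + crate H: weight 9 + 7 + 2 = 18 ≤ 20, value 13 + 8 + 7 = 28.
crate C + crate H: weight 13 + 2 = 15 ≤ 20, value 16 + 7 = 23.
Best is crate G, crate B, and crate H with total value 28.

28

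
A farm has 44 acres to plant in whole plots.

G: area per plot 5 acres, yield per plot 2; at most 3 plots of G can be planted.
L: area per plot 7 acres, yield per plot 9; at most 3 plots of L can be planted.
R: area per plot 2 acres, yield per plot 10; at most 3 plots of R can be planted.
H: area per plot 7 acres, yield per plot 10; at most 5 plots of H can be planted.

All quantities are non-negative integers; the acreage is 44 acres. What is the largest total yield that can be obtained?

This is a bounded integer knapsack.
1×L, 3×R, and 4×H: area 41 ≤ 44, yield 1·9 + 3·10 + 4·10 = 79.
3×R and 5×H: area 41 ≤ 44, yield 3·10 + 5·10 = 80.
Best is 80.

80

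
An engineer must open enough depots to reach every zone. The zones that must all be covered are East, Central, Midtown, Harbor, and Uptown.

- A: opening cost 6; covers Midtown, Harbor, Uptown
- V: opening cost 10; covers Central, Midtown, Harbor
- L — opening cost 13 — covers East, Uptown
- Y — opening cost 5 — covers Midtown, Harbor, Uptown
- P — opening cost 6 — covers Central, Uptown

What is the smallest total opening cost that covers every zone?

The greedy cost-per-new-zone heuristic would pick Y, P, and L for 24, but a cheaper cover exists.
Choose V and L: together they cover East, Central, Midtown, Harbor, Uptown — every zone.
Total opening cost: 10 + 13 = 23.
No cover costs less than 23.

23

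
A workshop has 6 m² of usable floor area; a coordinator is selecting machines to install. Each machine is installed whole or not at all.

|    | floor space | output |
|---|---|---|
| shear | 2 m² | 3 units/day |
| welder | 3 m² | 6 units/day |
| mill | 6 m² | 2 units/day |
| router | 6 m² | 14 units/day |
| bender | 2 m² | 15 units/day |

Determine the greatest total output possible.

21

shear + bender: floor space 2 + 2 = 4 ≤ 6, output 3 + 15 = 18.
bender: floor space 2 ≤ 6, output 15.
welder + bender: floor space 3 + 2 = 5 ≤ 6, output 6 + 15 = 21.
Best is welder and bender with total output 21.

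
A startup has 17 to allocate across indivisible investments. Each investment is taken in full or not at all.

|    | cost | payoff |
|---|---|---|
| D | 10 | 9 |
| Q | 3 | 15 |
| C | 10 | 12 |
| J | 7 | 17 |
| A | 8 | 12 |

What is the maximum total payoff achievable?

This is an integer program with binary decision variables.
Allowing fractional choices, the relaxed optimum would be about 42.5, but investments are indivisible.
Q + J: cost 3 + 7 = 10 ≤ 17, payoff 15 + 17 = 32.
C + J: cost 10 + 7 = 17 ≤ 17, payoff 12 + 17 = 29.
J + A: cost 7 + 8 = 15 ≤ 17, payoff 17 + 12 = 29.
Best is Q and J with total payoff 32.

32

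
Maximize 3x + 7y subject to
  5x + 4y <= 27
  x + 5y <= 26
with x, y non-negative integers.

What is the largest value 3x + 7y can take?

Relaxing integrality, the LP optimum is 38.76 at (x,y) = (1.48, 4.9), which is not an integer point.
(x,y)=(1,5): 5·1+4·5=25≤27, 1·1+5·5=26≤26, objective 38.
(x,y)=(0,5): 5·0+4·5=20≤27, 1·0+5·5=25≤26, objective 35.
(x,y)=(2,4): 5·2+4·4=26≤27, 1·2+5·4=22≤26, objective 34.
The best lattice point is (1,5), giving 38.

38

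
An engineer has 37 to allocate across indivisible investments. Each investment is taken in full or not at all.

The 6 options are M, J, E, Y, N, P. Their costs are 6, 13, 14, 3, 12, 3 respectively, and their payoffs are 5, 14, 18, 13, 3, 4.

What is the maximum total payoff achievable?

50

Take M, J, E, and Y: cost 6 + 13 + 14 + 3 = 36 ≤ 37, payoff 5 + 14 + 18 + 13 = 50.
No other feasible combination does better.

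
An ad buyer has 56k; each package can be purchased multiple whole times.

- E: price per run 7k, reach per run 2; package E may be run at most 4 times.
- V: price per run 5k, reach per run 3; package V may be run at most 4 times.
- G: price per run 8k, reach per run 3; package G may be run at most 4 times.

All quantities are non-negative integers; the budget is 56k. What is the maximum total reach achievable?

This is a bounded integer knapsack.
V has the best ratio (3/5); taking only V gives at most 4×3 = 12 (stopped by the supply cap of 4).
Mixing does better — 4×V and 4×G: price 52 ≤ 56, reach 4·3 + 4·3 = 24.

24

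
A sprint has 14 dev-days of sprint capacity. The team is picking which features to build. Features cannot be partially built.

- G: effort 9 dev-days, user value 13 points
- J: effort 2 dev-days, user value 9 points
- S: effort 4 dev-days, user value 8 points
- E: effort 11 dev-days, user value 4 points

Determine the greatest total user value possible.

G + S: effort 9 + 4 = 13 ≤ 14, user value 13 + 8 = 21.
J + S: effort 2 + 4 = 6 ≤ 14, user value 9 + 8 = 17.
G + J: effort 9 + 2 = 11 ≤ 14, user value 13 + 9 = 22.
Best is G and J with total user value 22.

22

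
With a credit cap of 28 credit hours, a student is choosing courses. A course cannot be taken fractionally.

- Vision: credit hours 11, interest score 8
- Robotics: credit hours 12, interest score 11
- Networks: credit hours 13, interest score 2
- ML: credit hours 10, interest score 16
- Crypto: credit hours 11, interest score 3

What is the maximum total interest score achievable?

Take Robotics and ML: credit hours 12 + 10 = 22 ≤ 28, interest score 11 + 16 = 27.
No other feasible combination does better.

27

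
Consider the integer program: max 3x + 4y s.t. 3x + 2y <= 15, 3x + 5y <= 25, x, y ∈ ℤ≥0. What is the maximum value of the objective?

(x,y)=(3,3): 3·3+2·3=15≤15, 3·3+5·3=24≤25, objective 21.
(x,y)=(1,4): 3·1+2·4=11≤15, 3·1+5·4=23≤25, objective 19.
(x,y)=(2,3): 3·2+2·3=12≤15, 3·2+5·3=21≤25, objective 18.
(x,y)=(3,2): 3·3+2·2=13≤15, 3·3+5·2=19≤25, objective 17.
Maximum is 21 at (x,y)=(3,3).

21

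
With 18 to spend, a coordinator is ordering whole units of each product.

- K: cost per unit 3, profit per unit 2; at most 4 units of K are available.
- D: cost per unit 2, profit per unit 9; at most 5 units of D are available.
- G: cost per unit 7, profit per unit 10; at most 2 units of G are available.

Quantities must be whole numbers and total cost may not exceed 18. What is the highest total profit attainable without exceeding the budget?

D has the best ratio (9/2); taking only D gives at most 5×9 = 45 (stopped by the supply cap of 5).
Mixing does better — 5×D and 1×G: cost 17 ≤ 18, profit 5·9 + 1·10 = 55.

55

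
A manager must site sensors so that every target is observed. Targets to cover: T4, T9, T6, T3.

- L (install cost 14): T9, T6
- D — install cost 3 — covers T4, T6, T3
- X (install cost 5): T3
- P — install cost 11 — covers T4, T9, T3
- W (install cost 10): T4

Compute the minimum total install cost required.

14

Choose D and P: together they cover T4, T9, T6, T3 — every target.
Total install cost: 3 + 11 = 14.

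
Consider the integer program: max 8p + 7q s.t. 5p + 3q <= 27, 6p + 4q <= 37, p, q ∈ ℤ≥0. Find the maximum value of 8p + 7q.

63

(p,q)=(0,9) is feasible, giving 63.
(p,q)=(0,8) is feasible, giving 56.
Maximum is 63 at (p,q)=(0,9).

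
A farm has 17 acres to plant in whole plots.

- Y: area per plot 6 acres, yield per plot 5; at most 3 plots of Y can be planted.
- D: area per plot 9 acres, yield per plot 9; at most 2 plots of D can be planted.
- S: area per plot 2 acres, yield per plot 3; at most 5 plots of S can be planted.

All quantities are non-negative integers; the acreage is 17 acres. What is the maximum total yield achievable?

1×Y and 5×S: area 16 ≤ 17, yield 1·5 + 5·3 = 20.
1×D and 4×S: area 17 ≤ 17, yield 1·9 + 4·3 = 21.
Best is 21.

21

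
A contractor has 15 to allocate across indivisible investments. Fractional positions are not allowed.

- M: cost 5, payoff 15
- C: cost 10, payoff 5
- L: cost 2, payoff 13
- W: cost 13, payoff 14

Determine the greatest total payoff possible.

28

This is a 0-1 knapsack instance.
Take M and L: cost 5 + 2 = 7 ≤ 15, payoff 15 + 13 = 28.
No other feasible combination does better.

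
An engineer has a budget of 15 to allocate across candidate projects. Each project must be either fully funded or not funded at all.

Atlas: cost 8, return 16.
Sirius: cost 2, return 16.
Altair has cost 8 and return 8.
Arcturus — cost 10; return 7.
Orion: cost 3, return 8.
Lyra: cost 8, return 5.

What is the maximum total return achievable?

Allowing fractional choices, the relaxed optimum would be about 42.0, but projects are indivisible.
Atlas + Sirius: cost 8 + 2 = 10 ≤ 15, return 16 + 16 = 32.
Atlas + Sirius + Orion: cost 8 + 2 + 3 = 13 ≤ 15, return 16 + 16 + 8 = 40.
Best is Atlas, Sirius, and Orion with total return 40.

40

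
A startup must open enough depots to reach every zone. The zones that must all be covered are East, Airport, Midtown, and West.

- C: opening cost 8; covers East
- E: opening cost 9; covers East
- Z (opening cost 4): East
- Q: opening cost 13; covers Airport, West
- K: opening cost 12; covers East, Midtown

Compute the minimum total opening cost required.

25

This is an integer covering problem.
The greedy cost-per-new-zone heuristic would pick Z, Q, and K for 29, but a cheaper cover exists.
Choose Q and K: together they cover East, Airport, Midtown, West — every zone.
Total opening cost: 13 + 12 = 25.
No cover costs less than 25.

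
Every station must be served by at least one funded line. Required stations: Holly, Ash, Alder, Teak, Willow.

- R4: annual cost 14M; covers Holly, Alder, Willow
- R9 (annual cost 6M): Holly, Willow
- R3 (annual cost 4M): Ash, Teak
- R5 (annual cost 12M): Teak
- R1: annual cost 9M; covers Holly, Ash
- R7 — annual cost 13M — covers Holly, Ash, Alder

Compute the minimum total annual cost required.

18

This is an integer covering problem.
Choose R4 and R3: together they cover Holly, Ash, Alder, Teak, Willow — every station.
Total annual cost: 14 + 4 = 18.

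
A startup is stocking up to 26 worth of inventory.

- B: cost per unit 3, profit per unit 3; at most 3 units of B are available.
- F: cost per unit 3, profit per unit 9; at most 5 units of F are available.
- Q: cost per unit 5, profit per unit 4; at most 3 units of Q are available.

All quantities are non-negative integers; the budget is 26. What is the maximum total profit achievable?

55

3×B and 5×F: cost 24 ≤ 26, profit 3·3 + 5·9 = 54.
2×B, 5×F, and 1×Q: cost 26 ≤ 26, profit 2·3 + 5·9 + 1·4 = 55.
Best is 55.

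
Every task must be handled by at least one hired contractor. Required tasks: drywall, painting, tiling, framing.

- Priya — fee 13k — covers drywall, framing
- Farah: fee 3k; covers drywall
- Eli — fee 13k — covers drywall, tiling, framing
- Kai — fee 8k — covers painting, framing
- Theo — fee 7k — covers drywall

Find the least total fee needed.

21

This is a weighted set-cover instance.
The greedy cost-per-new-task heuristic would pick Farah, Kai, and Eli for 24, but a cheaper cover exists.
Choose Eli and Kai: together they cover drywall, painting, tiling, framing — every task.
Total fee: 13 + 8 = 21.
No cover costs less than 21.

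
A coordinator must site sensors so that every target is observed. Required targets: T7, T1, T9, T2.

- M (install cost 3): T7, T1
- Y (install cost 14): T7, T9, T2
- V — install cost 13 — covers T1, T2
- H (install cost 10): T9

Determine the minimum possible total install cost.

17

This is a weighted set-cover instance.
Choose M and Y: together they cover T7, T1, T9, T2 — every target.
Total install cost: 3 + 14 = 17.
No cover costs less than 17.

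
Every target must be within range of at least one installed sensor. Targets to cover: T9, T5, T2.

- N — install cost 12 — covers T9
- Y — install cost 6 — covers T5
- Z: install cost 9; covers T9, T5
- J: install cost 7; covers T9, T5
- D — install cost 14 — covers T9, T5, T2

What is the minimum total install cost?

This is an integer covering problem.
The greedy cost-per-new-target heuristic would pick J and D for 21, but a cheaper cover exists.
D alone covers T9, T5, T2 — every target.
Total install cost: 14.
No cover costs less than 14.

14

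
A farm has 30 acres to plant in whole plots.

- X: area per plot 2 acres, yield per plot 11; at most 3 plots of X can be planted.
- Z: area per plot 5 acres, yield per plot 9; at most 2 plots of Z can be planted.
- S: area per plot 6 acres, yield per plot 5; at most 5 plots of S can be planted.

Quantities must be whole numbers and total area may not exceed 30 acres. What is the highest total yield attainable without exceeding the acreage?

61

This is a bounded integer knapsack.
3×X, 1×Z, and 3×S: area 29 ≤ 30, yield 3·11 + 1·9 + 3·5 = 57.
3×X, 2×Z, and 2×S: area 28 ≤ 30, yield 3·11 + 2·9 + 2·5 = 61.
Best is 61.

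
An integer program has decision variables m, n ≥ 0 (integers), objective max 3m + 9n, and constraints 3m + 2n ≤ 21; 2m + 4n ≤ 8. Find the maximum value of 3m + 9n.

18

(m,n)=(0,2): 3·0+2·2=4≤21, 2·0+4·2=8≤8, objective 18.
(m,n)=(1,1): 3·1+2·1=5≤21, 2·1+4·1=6≤8, objective 12.
(m,n)=(0,1): 3·0+2·1=2≤21, 2·0+4·1=4≤8, objective 9.
Maximum is 18 at (m,n)=(0,2).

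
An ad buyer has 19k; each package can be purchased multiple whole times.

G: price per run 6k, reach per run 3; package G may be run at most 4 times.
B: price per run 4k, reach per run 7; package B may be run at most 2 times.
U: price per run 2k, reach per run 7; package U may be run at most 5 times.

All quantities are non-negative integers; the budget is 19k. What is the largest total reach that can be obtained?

49

2×B and 5×U: price 18 ≤ 19, reach 2·7 + 5·7 = 49.
1×B and 5×U: price 14 ≤ 19, reach 1·7 + 5·7 = 42.
Best is 49.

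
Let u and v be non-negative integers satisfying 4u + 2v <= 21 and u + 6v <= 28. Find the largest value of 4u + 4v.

28

(u,v)=(3,4): 4·3+2·4=20≤21, 1·3+6·4=27≤28, objective 28.
(u,v)=(2,4): 4·2+2·4=16≤21, 1·2+6·4=26≤28, objective 24.
(u,v)=(3,3): 4·3+2·3=18≤21, 1·3+6·3=21≤28, objective 24.
The best lattice point is (3,4), giving 28.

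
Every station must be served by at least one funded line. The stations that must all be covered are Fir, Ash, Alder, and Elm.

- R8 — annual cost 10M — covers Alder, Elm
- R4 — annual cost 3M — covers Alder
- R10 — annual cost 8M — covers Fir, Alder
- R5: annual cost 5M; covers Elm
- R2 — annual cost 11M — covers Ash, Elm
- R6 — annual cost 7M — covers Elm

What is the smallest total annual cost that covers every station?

19

The greedy cost-per-new-station heuristic would pick R4, R5, R10, and R2 for 27, but a cheaper cover exists.
Choose R10 and R2: together they cover Fir, Ash, Alder, Elm — every station.
Total annual cost: 8 + 11 = 19.
No cover costs less than 19.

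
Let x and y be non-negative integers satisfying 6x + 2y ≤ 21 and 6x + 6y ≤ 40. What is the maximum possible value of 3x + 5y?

30

The continuous relaxation peaks at (0, 6.67) with value 33.33; rounding to a feasible lattice point costs some objective.
(x,y)=(0,6): 6·0+2·6=12≤21, 6·0+6·6=36≤40, objective 30.
(x,y)=(1,5): 6·1+2·5=16≤21, 6·1+6·5=36≤40, objective 28.
(x,y)=(0,5): 6·0+2·5=10≤21, 6·0+6·5=30≤40, objective 25.
The best lattice point is (0,6), giving 30.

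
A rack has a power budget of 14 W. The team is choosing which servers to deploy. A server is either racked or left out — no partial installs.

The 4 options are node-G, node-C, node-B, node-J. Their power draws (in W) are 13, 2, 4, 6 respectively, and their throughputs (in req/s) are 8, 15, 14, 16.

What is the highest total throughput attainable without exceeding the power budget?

45

node-C + node-J: power draw 2 + 6 = 8 ≤ 14, throughput 15 + 16 = 31.
node-C + node-B + node-J: power draw 2 + 4 + 6 = 12 ≤ 14, throughput 15 + 14 + 16 = 45.
node-B + node-J: power draw 4 + 6 = 10 ≤ 14, throughput 14 + 16 = 30.
Best is node-C, node-B, and node-J with total throughput 45.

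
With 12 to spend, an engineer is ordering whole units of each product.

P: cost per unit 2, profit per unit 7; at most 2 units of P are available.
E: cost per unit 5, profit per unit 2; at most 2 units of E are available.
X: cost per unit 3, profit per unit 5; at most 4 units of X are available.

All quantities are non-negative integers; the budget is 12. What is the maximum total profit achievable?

P has the best ratio (7/2); taking only P gives at most 2×7 = 14 (stopped by the supply cap of 2).
Mixing does better — 2×P and 2×X: cost 10 ≤ 12, profit 2·7 + 2·5 = 24.

24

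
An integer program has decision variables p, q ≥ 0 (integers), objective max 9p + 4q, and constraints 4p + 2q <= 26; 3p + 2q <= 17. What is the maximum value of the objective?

(p,q)=(5,1) is feasible, giving 49.
(p,q)=(5,0) is feasible, giving 45.
(p,q)=(4,2) is feasible, giving 44.
The best lattice point is (5,1), giving 49.

49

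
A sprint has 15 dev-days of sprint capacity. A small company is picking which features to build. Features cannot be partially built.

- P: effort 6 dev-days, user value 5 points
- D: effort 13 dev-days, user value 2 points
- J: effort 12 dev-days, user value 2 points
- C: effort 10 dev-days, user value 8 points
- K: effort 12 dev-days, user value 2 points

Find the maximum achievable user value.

Treat it as a binary knapsack problem.
Allowing fractional choices, the relaxed optimum would be about 12.2, but features are indivisible.
J: effort 12 ≤ 15, user value 2.
C: effort 10 ≤ 15, user value 8.
P: effort 6 ≤ 15, user value 5.
Best is C with total user value 8.

8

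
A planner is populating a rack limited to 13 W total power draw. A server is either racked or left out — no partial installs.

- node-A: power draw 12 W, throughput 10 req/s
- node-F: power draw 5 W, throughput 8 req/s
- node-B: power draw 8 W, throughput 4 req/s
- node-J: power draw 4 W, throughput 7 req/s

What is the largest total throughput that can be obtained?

15

Take node-F and node-J: power draw 5 + 4 = 9 ≤ 13, throughput 8 + 7 = 15.
No other feasible combination does better.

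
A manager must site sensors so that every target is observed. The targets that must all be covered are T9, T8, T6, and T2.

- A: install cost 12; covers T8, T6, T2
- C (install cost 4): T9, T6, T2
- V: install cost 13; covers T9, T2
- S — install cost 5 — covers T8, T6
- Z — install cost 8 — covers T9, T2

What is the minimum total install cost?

9

This is a weighted set-cover instance.
Choose C and S: together they cover T9, T8, T6, T2 — every target.
Total install cost: 4 + 5 = 9.
No cover costs less than 9.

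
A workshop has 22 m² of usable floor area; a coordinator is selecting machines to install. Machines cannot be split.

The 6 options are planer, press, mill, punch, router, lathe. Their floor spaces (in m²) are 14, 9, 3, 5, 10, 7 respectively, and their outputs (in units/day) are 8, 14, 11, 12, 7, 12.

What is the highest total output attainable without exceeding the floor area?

Allowing fractional choices, the relaxed optimum would be about 45.9, but machines are indivisible.
press + punch + lathe: floor space 9 + 5 + 7 = 21 ≤ 22, output 14 + 12 + 12 = 38.
press + mill + lathe: floor space 9 + 3 + 7 = 19 ≤ 22, output 14 + 11 + 12 = 37.
press + mill + punch: floor space 9 + 3 + 5 = 17 ≤ 22, output 14 + 11 + 12 = 37.
Best is press, punch, and lathe with total output 38.

38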